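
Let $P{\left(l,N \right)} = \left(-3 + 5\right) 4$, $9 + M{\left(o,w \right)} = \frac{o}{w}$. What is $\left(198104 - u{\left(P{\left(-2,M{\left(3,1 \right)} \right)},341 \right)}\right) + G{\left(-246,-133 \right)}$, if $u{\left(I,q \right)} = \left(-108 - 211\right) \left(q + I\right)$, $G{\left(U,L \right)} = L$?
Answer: $309302$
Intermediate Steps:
$M{\left(o,w \right)} = -9 + \frac{o}{w}$
$P{\left(l,N \right)} = 8$ ($P{\left(l,N \right)} = 2 \cdot 4 = 8$)
$u{\left(I,q \right)} = - 319 I - 319 q$ ($u{\left(I,q \right)} = - 319 \left(I + q\right) = - 319 I - 319 q$)
$\left(198104 - u{\left(P{\left(-2,M{\left(3,1 \right)} \right)},341 \right)}\right) + G{\left(-246,-133 \right)} = \left(198104 - \left(\left(-319\right) 8 - 108779\right)\right) - 133 = \left(198104 - \left(-2552 - 108779\right)\right) - 133 = \left(198104 - -111331\right) - 133 = \left(198104 + 111331\right) - 133 = 309435 - 133 = 309302$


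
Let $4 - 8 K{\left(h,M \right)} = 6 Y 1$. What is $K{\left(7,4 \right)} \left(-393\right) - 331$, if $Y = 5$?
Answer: $\frac{3785}{4} \approx 946.25$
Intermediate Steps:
$K{\left(h,M \right)} = - \frac{13}{4}$ ($K{\left(h,M \right)} = \frac{1}{2} - \frac{6 \cdot 5 \cdot 1}{8} = \frac{1}{2} - \frac{30 \cdot 1}{8} = \frac{1}{2} - \frac{15}{4} = - \frac{13}{4}$)
$K{\left(7,4 \right)} \left(-393\right) - 331 = \left(- \frac{13}{4}\right) \left(-393\right) - 331 = \frac{5109}{4} - 331 = \frac{3785}{4}$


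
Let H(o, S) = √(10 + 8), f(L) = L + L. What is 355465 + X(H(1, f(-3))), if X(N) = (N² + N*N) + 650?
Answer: 356151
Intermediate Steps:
f(L) = 2*L
H(o, S) = 3*√2 (H(o, S) = √18 = 3*√2)
X(N) = 650 + 2*N² (X(N) = (N² + N²) + 650 = 2*N² + 650 = 650 + 2*N²)
355465 + X(H(1, f(-3))) = 355465 + (650 + 2*(3*√2)²) = 355465 + (650 + 2*18) = 355465 + (650 + 36) = 355465 + 686 = 356151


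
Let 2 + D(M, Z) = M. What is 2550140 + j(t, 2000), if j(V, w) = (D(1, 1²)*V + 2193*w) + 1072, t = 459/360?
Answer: 277488429/40 ≈ 6.9372e+6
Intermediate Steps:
t = 51/40 (t = 459*(1/360) = 51/40 ≈ 1.2750)
D(M, Z) = -2 + M
j(V, w) = 1072 - V + 2193*w (j(V, w) = ((-2 + 1)*V + 2193*w) + 1072 = (-V + 2193*w) + 1072 = 1072 - V + 2193*w)
2550140 + j(t, 2000) = 2550140 + (1072 - 1*51/40 + 2193*2000) = 2550140 + (1072 - 51/40 + 4386000) = 2550140 + 175482829/40 = 277488429/40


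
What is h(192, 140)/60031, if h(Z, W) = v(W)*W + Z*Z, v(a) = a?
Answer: 56464/60031 ≈ 0.94058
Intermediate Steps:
h(Z, W) = W² + Z² (h(Z, W) = W*W + Z*Z = W² + Z²)
h(192, 140)/60031 = (140² + 192²)/60031 = (19600 + 36864)*(1/60031) = 56464*(1/60031) = 56464/60031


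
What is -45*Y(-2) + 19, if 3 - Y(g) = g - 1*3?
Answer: -341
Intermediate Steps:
Y(g) = 6 - g (Y(g) = 3 - (g - 1*3) = 3 - (g - 3) = 3 - (-3 + g) = 3 + (3 - g) = 6 - g)
-45*Y(-2) + 19 = -45*(6 - 1*(-2)) + 19 = -45*(6 + 2) + 19 = -45*8 + 19 = -360 + 19 = -341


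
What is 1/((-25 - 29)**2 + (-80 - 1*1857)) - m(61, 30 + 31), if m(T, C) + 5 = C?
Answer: -54823/979 ≈ -55.999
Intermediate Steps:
m(T, C) = -5 + C
1/((-25 - 29)**2 + (-80 - 1*1857)) - m(61, 30 + 31) = 1/((-25 - 29)**2 + (-80 - 1*1857)) - (-5 + (30 + 31)) = 1/((-54)**2 + (-80 - 1857)) - (-5 + 61) = 1/(2916 - 1937) - 1*56 = 1/979 - 56 = -54823/979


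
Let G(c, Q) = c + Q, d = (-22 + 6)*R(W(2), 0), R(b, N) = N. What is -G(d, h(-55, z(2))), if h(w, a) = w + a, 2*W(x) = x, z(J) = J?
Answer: 53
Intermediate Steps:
W(x) = x/2
h(w, a) = a + w
d = 0 (d = (-22 + 6)*0 = -16*0 = 0)
G(c, Q) = Q + c
-G(d, h(-55, z(2))) = -((2 - 55) + 0) = -(-53 + 0) = -1*(-53) = 53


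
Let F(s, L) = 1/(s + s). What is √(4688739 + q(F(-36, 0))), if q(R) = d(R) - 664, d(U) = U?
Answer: √675082798/12 ≈ 2165.2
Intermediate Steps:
F(s, L) = 1/(2*s)
q(R) = -664 + R (q(R) = R - 664 = -664 + R)
√(4688739 + q(F(-36, 0))) = √(4688739 + (-664 + (½)/(-36))) = √(4688739 + (-664 + (½)*(-1/36))) = √(4688739 + (-664 - 1/72)) = √(4688739 - 47809/72) = √(337541399/72) = √675082798/12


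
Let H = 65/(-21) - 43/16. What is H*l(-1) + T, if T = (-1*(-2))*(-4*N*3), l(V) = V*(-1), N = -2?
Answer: 14185/336 ≈ 42.217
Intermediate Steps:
l(V) = -V
H = -1943/336 (H = 65*(-1/21) - 43*1/16 = -65/21 - 43/16 = -1943/336 ≈ -5.7827)
T = 48 (T = (-1*(-2))*(-4*(-2)*3) = 2*(8*3) = 2*24 = 48)
H*l(-1) + T = -(-1943)*(-1)/336 + 48 = -1943/336*1 + 48 = -1943/336 + 48 = 14185/336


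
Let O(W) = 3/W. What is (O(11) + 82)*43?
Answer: 38915/11 ≈ 3537.7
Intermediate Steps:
(O(11) + 82)*43 = (3/11 + 82)*43 = (905/11)*43 = 38915/11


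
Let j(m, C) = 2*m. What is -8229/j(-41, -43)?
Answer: 8229/82 ≈ 100.35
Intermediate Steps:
-8229/j(-41, -43) = -8229/(2*(-41)) = -8229/(-82) = -8229*(-1/82) = 8229/82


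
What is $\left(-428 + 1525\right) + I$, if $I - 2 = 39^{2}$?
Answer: $2620$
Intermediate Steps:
$I = 1523$ ($I = 2 + 39^{2} = 2 + 1521 = 1523$)
$\left(-428 + 1525\right) + I = \left(-428 + 1525\right) + 1523 = 1097 + 1523 = 2620$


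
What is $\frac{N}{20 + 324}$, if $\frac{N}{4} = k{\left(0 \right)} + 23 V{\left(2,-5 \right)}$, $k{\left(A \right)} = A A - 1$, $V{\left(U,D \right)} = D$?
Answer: $- \frac{58}{43} \approx -1.3488$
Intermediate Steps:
$k{\left(A \right)} = -1 + A^{2}$ ($k{\left(A \right)} = A^{2} - 1 = -1 + A^{2}$)
$N = -464$ ($N = 4 \left(\left(-1 + 0^{2}\right) + 23 \left(-5\right)\right) = 4 \left(\left(-1 + 0\right) - 115\right) = 4 \left(-1 - 115\right) = 4 \left(-116\right) = -464$)
$\frac{N}{20 + 324} = - \frac{464}{20 + 324} = - \frac{464}{344} = \left(-464\right) \frac{1}{344} = - \frac{58}{43}$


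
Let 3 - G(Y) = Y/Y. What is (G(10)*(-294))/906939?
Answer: -196/302313 ≈ -0.00064833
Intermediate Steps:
G(Y) = 2 (G(Y) = 3 - Y/Y = 3 - 1*1 = 3 - 1 = 2)
(G(10)*(-294))/906939 = (2*(-294))/906939 = -588*1/906939 = -196/302313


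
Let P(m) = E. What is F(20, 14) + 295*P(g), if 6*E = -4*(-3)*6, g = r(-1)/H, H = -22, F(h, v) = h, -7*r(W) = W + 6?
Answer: 3560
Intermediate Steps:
r(W) = -6/7 - W/7 (r(W) = -(W + 6)/7 = -(6 + W)/7 = -6/7 - W/7)
g = 5/154 (g = (-6/7 - ⅐*(-1))/(-22) = (-6/7 + ⅐)*(-1/22) = -5/7*(-1/22) = 5/154 ≈ 0.032468)
E = 12 (E = (-4*(-3)*6)/6 = (12*6)/6 = (⅙)*72 = 12)
P(m) = 12
F(20, 14) + 295*P(g) = 20 + 295*12 = 20 + 3540 = 3560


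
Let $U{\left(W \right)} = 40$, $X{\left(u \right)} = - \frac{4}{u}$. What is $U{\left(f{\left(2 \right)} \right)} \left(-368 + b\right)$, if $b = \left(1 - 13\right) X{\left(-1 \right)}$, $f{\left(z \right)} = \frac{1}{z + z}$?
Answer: $-16640$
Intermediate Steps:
$f{\left(z \right)} = \frac{1}{2 z}$
$b = -48$ ($b = \left(1 - 13\right) \left(- \frac{4}{-1}\right) = - 12 \left(\left(-4\right) \left(-1\right)\right) = \left(-12\right) 4 = -48$)
$U{\left(f{\left(2 \right)} \right)} \left(-368 + b\right) = 40 \left(-368 - 48\right) = 40 \left(-416\right) = -16640$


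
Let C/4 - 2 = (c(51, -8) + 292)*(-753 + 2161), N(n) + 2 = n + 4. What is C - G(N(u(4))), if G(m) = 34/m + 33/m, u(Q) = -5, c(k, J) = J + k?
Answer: 5660251/3 ≈ 1.8868e+6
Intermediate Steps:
N(n) = 2 + n (N(n) = -2 + (n + 4) = -2 + (4 + n) = 2 + n)
C = 1886728 (C = 8 + 4*(((-8 + 51) + 292)*(-753 + 2161)) = 8 + 4*((43 + 292)*1408) = 8 + 4*(335*1408) = 8 + 4*471680 = 8 + 1886720 = 1886728)
G(m) = 67/m
C - G(N(u(4))) = 1886728 - 67/(2 - 5) = 1886728 - 67/(-3) = 1886728 - 67*(-1)/3 = 1886728 - 1*(-67/3) = 1886728 + 67/3 = 5660251/3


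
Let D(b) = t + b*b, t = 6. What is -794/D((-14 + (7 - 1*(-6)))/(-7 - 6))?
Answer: -134186/1015 ≈ -132.20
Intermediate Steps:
D(b) = 6 + b² (D(b) = 6 + b*b = 6 + b²)
-794/D((-14 + (7 - 1*(-6)))/(-7 - 6)) = -794/(6 + ((-14 + (7 - 1*(-6)))/(-7 - 6))²) = -794/(6 + ((-14 + (7 + 6))/(-13))²) = -794/(6 + ((-14 + 13)*(-1/13))²) = -794/(6 + (-1*(-1/13))²) = -794/(6 + (1/13)²) = -794/(6 + 1/169) = -794/1015/169 = -794*169/1015 = -134186/1015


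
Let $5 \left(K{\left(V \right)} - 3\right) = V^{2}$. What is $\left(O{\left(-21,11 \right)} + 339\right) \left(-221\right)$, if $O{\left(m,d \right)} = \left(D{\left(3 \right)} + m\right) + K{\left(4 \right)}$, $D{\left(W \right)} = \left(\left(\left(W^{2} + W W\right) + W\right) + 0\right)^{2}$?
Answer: $- \frac{845546}{5} \approx -1.6911 \cdot 10^{5}$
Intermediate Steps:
$K{\left(V \right)} = 3 + \frac{V^{2}}{5}$
$D{\left(W \right)} = \left(W + 2 W^{2}\right)^{2}$ ($D{\left(W \right)} = \left(\left(\left(W^{2} + W^{2}\right) + W\right) + 0\right)^{2} = \left(\left(2 W^{2} + W\right) + 0\right)^{2} = \left(\left(W + 2 W^{2}\right) + 0\right)^{2} = \left(W + 2 W^{2}\right)^{2}$)
$O{\left(m,d \right)} = \frac{2236}{5} + m$ ($O{\left(m,d \right)} = \left(3^{2} \left(1 + 2 \cdot 3\right)^{2} + m\right) + \left(3 + \frac{4^{2}}{5}\right) = \left(9 \left(1 + 6\right)^{2} + m\right) + \left(3 + \frac{1}{5} \cdot 16\right) = \left(9 \cdot 7^{2} + m\right) + \left(3 + \frac{16}{5}\right) = \left(9 \cdot 49 + m\right) + \frac{31}{5} = \left(441 + m\right) + \frac{31}{5} = \frac{2236}{5} + m$)
$\left(O{\left(-21,11 \right)} + 339\right) \left(-221\right) = \left(\left(\frac{2236}{5} - 21\right) + 339\right) \left(-221\right) = \left(\frac{2131}{5} + 339\right) \left(-221\right) = \frac{3826}{5} \left(-221\right) = - \frac{845546}{5}$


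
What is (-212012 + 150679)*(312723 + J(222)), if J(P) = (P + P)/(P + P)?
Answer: -19180301092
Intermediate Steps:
J(P) = 1 (J(P) = (2*P)/((2*P)) = (2*P)*(1/(2*P)) = 1)
(-212012 + 150679)*(312723 + J(222)) = (-212012 + 150679)*(312723 + 1) = -61333*312724 = -19180301092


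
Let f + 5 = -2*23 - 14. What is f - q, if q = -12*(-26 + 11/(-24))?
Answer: -765/2 ≈ -382.50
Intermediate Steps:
f = -65 (f = -5 + (-2*23 - 14) = -5 + (-46 - 14) = -5 - 60 = -65)
q = 635/2 (q = -12*(-26 + 11*(-1/24)) = -12*(-26 - 11/24) = -12*(-635/24) = 635/2 ≈ 317.50)
f - q = -65 - 1*635/2 = -65 - 635/2 = -765/2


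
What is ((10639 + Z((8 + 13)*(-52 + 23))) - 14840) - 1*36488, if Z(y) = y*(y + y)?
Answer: 701073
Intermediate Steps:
Z(y) = 2*y**2 (Z(y) = y*(2*y) = 2*y**2)
((10639 + Z((8 + 13)*(-52 + 23))) - 14840) - 1*36488 = ((10639 + 2*((8 + 13)*(-52 + 23))**2) - 14840) - 1*36488 = ((10639 + 2*(21*(-29))**2) - 14840) - 36488 = ((10639 + 2*(-609)**2) - 14840) - 36488 = ((10639 + 2*370881) - 14840) - 36488 = ((10639 + 741762) - 14840) - 36488 = (752401 - 14840) - 36488 = 737561 - 36488 = 701073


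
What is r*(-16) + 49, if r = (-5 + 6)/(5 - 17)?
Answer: 151/3 ≈ 50.333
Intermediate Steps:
r = -1/12 (r = 1/(-12) = 1*(-1/12) = -1/12 ≈ -0.083333)
r*(-16) + 49 = -1/12*(-16) + 49 = 4/3 + 49 = 151/3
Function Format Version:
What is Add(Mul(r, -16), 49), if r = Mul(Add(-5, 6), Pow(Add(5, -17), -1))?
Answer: Rational(151, 3) ≈ 50.333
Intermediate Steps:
r = Rational(-1, 12) (r = Mul(1, Pow(-12, -1)) = Mul(1, Rational(-1, 12)) = Rational(-1, 12) ≈ -0.083333)
Add(Mul(r, -16), 49) = Add(Mul(Rational(-1, 12), -16), 49) = Add(Rational(4, 3), 49) = Rational(151, 3)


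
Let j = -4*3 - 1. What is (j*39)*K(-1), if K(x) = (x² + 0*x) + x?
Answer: 0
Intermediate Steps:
j = -13 (j = -12 - 1 = -13)
K(x) = x + x² (K(x) = (x² + 0) + x = x² + x = x + x²)
(j*39)*K(-1) = (-13*39)*(-(1 - 1)) = -(-507)*0 = -507*0 = 0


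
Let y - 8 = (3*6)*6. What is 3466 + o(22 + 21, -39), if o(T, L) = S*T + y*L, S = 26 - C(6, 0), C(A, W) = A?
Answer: -198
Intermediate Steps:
y = 116 (y = 8 + (3*6)*6 = 8 + 18*6 = 8 + 108 = 116)
S = 20 (S = 26 - 1*6 = 26 - 6 = 20)
o(T, L) = 20*T + 116*L
3466 + o(22 + 21, -39) = 3466 + (20*(22 + 21) + 116*(-39)) = 3466 + (20*43 - 4524) = 3466 + (860 - 4524) = 3466 - 3664 = -198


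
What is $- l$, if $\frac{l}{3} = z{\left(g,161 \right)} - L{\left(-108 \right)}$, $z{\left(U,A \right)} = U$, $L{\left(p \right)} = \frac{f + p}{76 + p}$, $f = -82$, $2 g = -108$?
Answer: $\frac{2877}{16} \approx 179.81$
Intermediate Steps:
$g = -54$ ($g = \frac{1}{2} \left(-108\right) = -54$)
$L{\left(p \right)} = \frac{-82 + p}{76 + p}$
$l = - \frac{2877}{16}$ ($l = 3 \left(-54 - \frac{-82 - 108}{76 - 108}\right) = 3 \left(-54 - \frac{1}{-32} \left(-190\right)\right) = 3 \left(-54 - \left(- \frac{1}{32}\right) \left(-190\right)\right) = 3 \left(-54 - \frac{95}{16}\right) = 3 \left(- \frac{959}{16}\right) = - \frac{2877}{16} \approx -179.81$)
$- l = \left(-1\right) \left(- \frac{2877}{16}\right) = \frac{2877}{16}$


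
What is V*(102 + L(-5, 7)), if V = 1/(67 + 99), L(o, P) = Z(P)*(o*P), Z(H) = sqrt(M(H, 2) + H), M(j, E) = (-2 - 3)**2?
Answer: 51/83 - 70*sqrt(2)/83 ≈ -0.57825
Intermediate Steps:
M(j, E) = 25 (M(j, E) = (-5)**2 = 25)
Z(H) = sqrt(25 + H)
L(o, P) = P*o*sqrt(25 + P) (L(o, P) = sqrt(25 + P)*(o*P) = sqrt(25 + P)*(P*o) = P*o*sqrt(25 + P))
V = 1/166 ≈ 0.0060241
V*(102 + L(-5, 7)) = (102 + 7*(-5)*sqrt(25 + 7))/166 = (102 + 7*(-5)*sqrt(32))/166 = (102 + 7*(-5)*(4*sqrt(2)))/166 = (102 - 140*sqrt(2))/166 = 51/83 - 70*sqrt(2)/83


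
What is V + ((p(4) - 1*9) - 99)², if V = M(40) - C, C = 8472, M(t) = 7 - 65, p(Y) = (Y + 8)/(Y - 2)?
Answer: 1874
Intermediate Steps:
p(Y) = (8 + Y)/(-2 + Y)
M(t) = -58
V = -8530 (V = -58 - 1*8472 = -58 - 8472 = -8530)
V + ((p(4) - 1*9) - 99)² = -8530 + (((8 + 4)/(-2 + 4) - 1*9) - 99)² = -8530 + ((12/2 - 9) - 99)² = -8530 + (((½)*12 - 9) - 99)² = -8530 + ((6 - 9) - 99)² = -8530 + (-3 - 99)² = -8530 + (-102)² = -8530 + 10404 = 1874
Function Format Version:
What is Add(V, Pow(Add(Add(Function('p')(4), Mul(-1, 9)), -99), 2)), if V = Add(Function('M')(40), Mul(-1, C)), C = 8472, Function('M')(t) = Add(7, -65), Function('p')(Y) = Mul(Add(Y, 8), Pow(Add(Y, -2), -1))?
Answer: 1874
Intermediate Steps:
Function('p')(Y) = Mul(Pow(Add(-2, Y), -1), Add(8, Y)) (Function('p')(Y) = Mul(Add(8, Y), Pow(Add(-2, Y), -1)) = Mul(Pow(Add(-2, Y), -1), Add(8, Y)))
Function('M')(t) = -58
V = -8530 (V = Add(-58, Mul(-1, 8472)) = Add(-58, -8472) = -8530)
Add(V, Pow(Add(Add(Function('p')(4), Mul(-1, 9)), -99), 2)) = Add(-8530, Pow(Add(Add(Mul(Pow(Add(-2, 4), -1), Add(8, 4)), Mul(-1, 9)), -99), 2)) = Add(-8530, Pow(Add(Add(Mul(Pow(2, -1), 12), -9), -99), 2)) = Add(-8530, Pow(Add(Add(Mul(Rational(1, 2), 12), -9), -99), 2)) = Add(-8530, Pow(Add(Add(6, -9), -99), 2)) = Add(-8530, Pow(Add(-3, -99), 2)) = Add(-8530, Pow(-102, 2)) = Add(-8530, 10404) = 1874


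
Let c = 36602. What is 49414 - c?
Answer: 12812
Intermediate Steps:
49414 - c = 49414 - 1*36602 = 49414 - 36602 = 12812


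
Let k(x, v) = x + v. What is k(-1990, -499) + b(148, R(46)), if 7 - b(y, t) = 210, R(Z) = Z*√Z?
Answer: -2692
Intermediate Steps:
R(Z) = Z^(3/2)
b(y, t) = -203 (b(y, t) = 7 - 1*210 = 7 - 210 = -203)
k(x, v) = v + x
k(-1990, -499) + b(148, R(46)) = (-499 - 1990) - 203 = -2489 - 203 = -2692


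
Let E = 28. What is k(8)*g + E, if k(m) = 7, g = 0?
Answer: 28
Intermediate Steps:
k(8)*g + E = 7*0 + 28 = 0 + 28 = 28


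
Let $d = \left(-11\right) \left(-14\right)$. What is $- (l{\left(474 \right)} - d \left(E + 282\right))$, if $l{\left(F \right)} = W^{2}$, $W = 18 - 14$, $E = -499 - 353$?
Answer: $-87796$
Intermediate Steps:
$E = -852$ ($E = -499 - 353 = -852$)
$d = 154$
$W = 4$
$l{\left(F \right)} = 16$ ($l{\left(F \right)} = 4^{2} = 16$)
$- (l{\left(474 \right)} - d \left(E + 282\right)) = - (16 - 154 \left(-852 + 282\right)) = - (16 - 154 \left(-570\right)) = - (16 - -87780) = - (16 + 87780) = \left(-1\right) 87796 = -87796$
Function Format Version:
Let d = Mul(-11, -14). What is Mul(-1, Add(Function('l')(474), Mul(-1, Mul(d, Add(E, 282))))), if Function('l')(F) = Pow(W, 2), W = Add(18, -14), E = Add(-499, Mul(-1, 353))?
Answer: -87796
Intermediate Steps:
E = -852 (E = Add(-499, -353) = -852)
d = 154
W = 4
Function('l')(F) = 16 (Function('l')(F) = Pow(4, 2) = 16)
Mul(-1, Add(Function('l')(474), Mul(-1, Mul(d, Add(E, 282))))) = Mul(-1, Add(16, Mul(-1, Mul(154, Add(-852, 282))))) = Mul(-1, Add(16, Mul(-1, Mul(154, -570)))) = Mul(-1, Add(16, Mul(-1, -87780))) = Mul(-1, Add(16, 87780)) = Mul(-1, 87796) = -87796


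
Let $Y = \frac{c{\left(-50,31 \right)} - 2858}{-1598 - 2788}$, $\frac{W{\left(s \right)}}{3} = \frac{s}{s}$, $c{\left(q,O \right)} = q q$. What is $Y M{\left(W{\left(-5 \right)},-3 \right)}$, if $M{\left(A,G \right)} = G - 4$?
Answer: $- \frac{1253}{2193} \approx -0.57136$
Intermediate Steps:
$c{\left(q,O \right)} = q^{2}$
$W{\left(s \right)} = 3$ ($W{\left(s \right)} = 3 \frac{s}{s} = 3 \cdot 1 = 3$)
$M{\left(A,G \right)} = -4 + G$
$Y = \frac{179}{2193}$ ($Y = \frac{\left(-50\right)^{2} - 2858}{-1598 - 2788} = \frac{2500 - 2858}{-4386} = \left(-358\right) \left(- \frac{1}{4386}\right) = \frac{179}{2193} \approx 0.081623$)
$Y M{\left(W{\left(-5 \right)},-3 \right)} = \frac{179 \left(-4 - 3\right)}{2193} = \frac{179}{2193} \left(-7\right) = - \frac{1253}{2193}$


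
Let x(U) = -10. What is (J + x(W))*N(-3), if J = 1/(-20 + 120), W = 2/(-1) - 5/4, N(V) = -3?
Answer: 2997/100 ≈ 29.970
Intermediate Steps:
W = -13/4 (W = 2*(-1) - 5*1/4 = -2 - 5/4 = -13/4 ≈ -3.2500)
J = 1/100 ≈ 0.010000
(J + x(W))*N(-3) = (1/100 - 10)*(-3) = -999/100*(-3) = 2997/100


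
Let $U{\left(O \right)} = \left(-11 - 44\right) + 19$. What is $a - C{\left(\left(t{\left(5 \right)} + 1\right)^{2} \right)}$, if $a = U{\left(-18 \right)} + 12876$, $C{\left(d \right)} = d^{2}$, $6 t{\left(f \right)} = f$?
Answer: $\frac{16625999}{1296} \approx 12829.0$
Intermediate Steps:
$t{\left(f \right)} = \frac{f}{6}$
$U{\left(O \right)} = -36$ ($U{\left(O \right)} = -55 + 19 = -36$)
$a = 12840$ ($a = -36 + 12876 = 12840$)
$a - C{\left(\left(t{\left(5 \right)} + 1\right)^{2} \right)} = 12840 - \left(\left(\frac{1}{6} \cdot 5 + 1\right)^{2}\right)^{2} = 12840 - \left(\left(\frac{5}{6} + 1\right)^{2}\right)^{2} = 12840 - \left(\left(\frac{11}{6}\right)^{2}\right)^{2} = 12840 - \left(\frac{121}{36}\right)^{2} = 12840 - \frac{14641}{1296} = \frac{16625999}{1296}$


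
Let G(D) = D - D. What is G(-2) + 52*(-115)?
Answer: -5980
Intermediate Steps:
G(D) = 0
G(-2) + 52*(-115) = 0 + 52*(-115) = 0 - 5980 = -5980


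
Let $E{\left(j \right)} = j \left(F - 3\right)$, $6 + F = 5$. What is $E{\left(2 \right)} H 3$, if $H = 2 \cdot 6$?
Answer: $-288$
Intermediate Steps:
$F = -1$ ($F = -6 + 5 = -1$)
$E{\left(j \right)} = - 4 j$ ($E{\left(j \right)} = j \left(-1 - 3\right) = j \left(-4\right) = - 4 j$)
$H = 12$
$E{\left(2 \right)} H 3 = \left(-4\right) 2 \cdot 12 \cdot 3 = \left(-8\right) 12 \cdot 3 = \left(-96\right) 3 = -288$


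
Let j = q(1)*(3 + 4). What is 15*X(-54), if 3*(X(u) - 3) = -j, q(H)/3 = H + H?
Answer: -165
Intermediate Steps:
q(H) = 6*H (q(H) = 3*(H + H) = 3*(2*H) = 6*H)
j = 42 (j = (6*1)*(3 + 4) = 6*7 = 42)
X(u) = -11 (X(u) = 3 + (-1*42)/3 = 3 + (⅓)*(-42) = 3 - 14 = -11)
15*X(-54) = 15*(-11) = -165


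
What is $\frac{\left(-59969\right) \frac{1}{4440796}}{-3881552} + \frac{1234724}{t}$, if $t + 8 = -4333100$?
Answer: $- \frac{5320790078403159539}{18672641283834459584} \approx -0.28495$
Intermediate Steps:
$t = -4333108$ ($t = -8 - 4333100 = -4333108$)
$\frac{\left(-59969\right) \frac{1}{4440796}}{-3881552} + \frac{1234724}{t} = \frac{\left(-59969\right) \frac{1}{4440796}}{-3881552} + \frac{1234724}{-4333108} = \left(-59969\right) \frac{1}{4440796} \left(- \frac{1}{3881552}\right) + 1234724 \left(- \frac{1}{4333108}\right) = \left(- \frac{59969}{4440796}\right) \left(- \frac{1}{3881552}\right) - \frac{308681}{1083277} = \frac{59969}{17237180595392} - \frac{308681}{1083277} = - \frac{5320790078403159539}{18672641283834459584}$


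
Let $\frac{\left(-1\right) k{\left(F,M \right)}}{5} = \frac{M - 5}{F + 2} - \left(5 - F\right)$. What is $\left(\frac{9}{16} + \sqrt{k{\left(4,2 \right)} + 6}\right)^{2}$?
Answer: $\frac{3537}{256} + \frac{27 \sqrt{6}}{16} \approx 17.95$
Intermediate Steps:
$k{\left(F,M \right)} = 25 - 5 F - \frac{5 \left(-5 + M\right)}{2 + F}$ ($k{\left(F,M \right)} = - 5 \left(\frac{M - 5}{F + 2} - \left(5 - F\right)\right) = - 5 \left(\frac{-5 + M}{2 + F} + \left(-5 + F\right)\right) = - 5 \left(-5 + F + \frac{-5 + M}{2 + F}\right) = 25 - 5 F - \frac{5 \left(-5 + M\right)}{2 + F}$)
$\left(\frac{9}{16} + \sqrt{k{\left(4,2 \right)} + 6}\right)^{2} = \left(\frac{9}{16} + \sqrt{\frac{5 \left(15 - 2 - 4^{2} + 3 \cdot 4\right)}{2 + 4} + 6}\right)^{2} = \left(9 \cdot \frac{1}{16} + \sqrt{\frac{5 \left(15 - 2 - 16 + 12\right)}{6} + 6}\right)^{2} = \left(\frac{9}{16} + \sqrt{5 \cdot \frac{1}{6} \left(15 - 2 - 16 + 12\right) + 6}\right)^{2} = \left(\frac{9}{16} + \sqrt{5 \cdot \frac{1}{6} \cdot 9 + 6}\right)^{2} = \left(\frac{9}{16} + \sqrt{\frac{15}{2} + 6}\right)^{2} = \left(\frac{9}{16} + \sqrt{\frac{27}{2}}\right)^{2} = \left(\frac{9}{16} + \frac{3 \sqrt{6}}{2}\right)^{2}$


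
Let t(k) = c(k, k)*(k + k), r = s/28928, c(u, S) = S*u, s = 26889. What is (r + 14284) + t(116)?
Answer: 90720433417/28928 ≈ 3.1361e+6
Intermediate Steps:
r = 26889/28928 ≈ 0.92951
t(k) = 2*k³ (t(k) = (k*k)*(k + k) = k²*(2*k) = 2*k³)
(r + 14284) + t(116) = (26889/28928 + 14284) + 2*116³ = 413234441/28928 + 2*1560896 = 413234441/28928 + 3121792 = 90720433417/28928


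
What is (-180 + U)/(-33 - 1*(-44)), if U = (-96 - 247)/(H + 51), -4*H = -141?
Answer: -63472/3795 ≈ -16.725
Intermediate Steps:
H = 141/4 (H = -¼*(-141) = 141/4 ≈ 35.250)
U = -1372/345 (U = (-96 - 247)/(141/4 + 51) = -343/345/4 = -343*4/345 = -1372/345 ≈ -3.9768)
(-180 + U)/(-33 - 1*(-44)) = (-180 - 1372/345)/(-33 - 1*(-44)) = -63472/(345*(-33 + 44)) = -63472/345/11 = -63472/345*1/11 = -63472/3795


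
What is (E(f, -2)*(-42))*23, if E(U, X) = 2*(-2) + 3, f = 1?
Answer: 966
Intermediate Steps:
E(U, X) = -1 (E(U, X) = -4 + 3 = -1)
(E(f, -2)*(-42))*23 = -1*(-42)*23 = 42*23 = 966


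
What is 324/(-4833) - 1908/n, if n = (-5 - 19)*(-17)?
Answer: -28869/6086 ≈ -4.7435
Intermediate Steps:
n = 408 (n = -24*(-17) = 408)
324/(-4833) - 1908/n = 324/(-4833) - 1908/408 = 324*(-1/4833) - 1908*1/408 = -12/179 - 159/34 = -28869/6086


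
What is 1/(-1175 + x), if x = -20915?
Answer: -1/22090 ≈ -4.5269e-5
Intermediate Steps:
1/(-1175 + x) = 1/(-1175 - 20915) = 1/(-22090) = -1/22090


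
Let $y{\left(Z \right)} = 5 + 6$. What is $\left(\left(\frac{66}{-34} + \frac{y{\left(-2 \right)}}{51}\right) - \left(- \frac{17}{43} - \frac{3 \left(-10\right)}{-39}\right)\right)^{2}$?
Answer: $\frac{255712081}{812763081} \approx 0.31462$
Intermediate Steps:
$y{\left(Z \right)} = 11$
$\left(\left(\frac{66}{-34} + \frac{y{\left(-2 \right)}}{51}\right) - \left(- \frac{17}{43} - \frac{3 \left(-10\right)}{-39}\right)\right)^{2} = \left(\left(\frac{66}{-34} + \frac{11}{51}\right) - \left(- \frac{17}{43} - \frac{3 \left(-10\right)}{-39}\right)\right)^{2} = \left(\left(66 \left(- \frac{1}{34}\right) + 11 \cdot \frac{1}{51}\right) - - \frac{651}{559}\right)^{2} = \left(\left(- \frac{33}{17} + \frac{11}{51}\right) + \left(\frac{10}{13} + \frac{17}{43}\right)\right)^{2} = \left(- \frac{88}{51} + \frac{651}{559}\right)^{2} = \left(- \frac{15991}{28509}\right)^{2} = \frac{255712081}{812763081}$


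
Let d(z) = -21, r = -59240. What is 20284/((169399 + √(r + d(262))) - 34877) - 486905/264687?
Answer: (-486905*√59261 + 60130523302*I)/(264687*(√59261 - 134522*I)) ≈ -1.6888 - 0.00027287*I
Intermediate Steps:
20284/((169399 + √(r + d(262))) - 34877) - 486905/264687 = 20284/((169399 + √(-59240 - 21)) - 34877) - 486905/264687 = 20284/((169399 + √(-59261)) - 34877) - 486905*1/264687 = 20284/((169399 + I*√59261) - 34877) - 486905/264687 = 20284/(134522 + I*√59261) - 486905/264687 = -486905/264687 + 20284/(134522 + I*√59261)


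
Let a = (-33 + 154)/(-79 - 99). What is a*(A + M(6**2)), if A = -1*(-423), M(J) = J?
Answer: -55539/178 ≈ -312.02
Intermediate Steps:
a = -121/178 (a = 121/(-178) = 121*(-1/178) = -121/178 ≈ -0.67978)
A = 423
a*(A + M(6**2)) = -121*(423 + 6**2)/178 = -121*(423 + 36)/178 = -121/178*459 = -55539/178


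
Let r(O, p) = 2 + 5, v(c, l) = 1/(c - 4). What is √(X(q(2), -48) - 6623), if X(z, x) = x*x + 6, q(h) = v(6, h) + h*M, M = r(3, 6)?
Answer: I*√4313 ≈ 65.673*I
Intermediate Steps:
v(c, l) = 1/(-4 + c)
r(O, p) = 7
M = 7
q(h) = ½ + 7*h (q(h) = 1/(-4 + 6) + h*7 = 1/2 + 7*h = ½ + 7*h)
X(z, x) = 6 + x² (X(z, x) = x² + 6 = 6 + x²)
√(X(q(2), -48) - 6623) = √((6 + (-48)²) - 6623) = √((6 + 2304) - 6623) = √(2310 - 6623) = √(-4313) = I*√4313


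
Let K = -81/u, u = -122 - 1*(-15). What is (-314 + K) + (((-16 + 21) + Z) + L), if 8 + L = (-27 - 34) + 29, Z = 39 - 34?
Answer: -36727/107 ≈ -343.24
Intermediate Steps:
u = -107 (u = -122 + 15 = -107)
Z = 5
L = -40 (L = -8 + ((-27 - 34) + 29) = -8 + (-61 + 29) = -8 - 32 = -40)
K = 81/107 (K = -81/(-107) = -81*(-1/107) = 81/107 ≈ 0.75701)
(-314 + K) + (((-16 + 21) + Z) + L) = (-314 + 81/107) + (((-16 + 21) + 5) - 40) = -33517/107 + ((5 + 5) - 40) = -33517/107 + (10 - 40) = -33517/107 - 30 = -36727/107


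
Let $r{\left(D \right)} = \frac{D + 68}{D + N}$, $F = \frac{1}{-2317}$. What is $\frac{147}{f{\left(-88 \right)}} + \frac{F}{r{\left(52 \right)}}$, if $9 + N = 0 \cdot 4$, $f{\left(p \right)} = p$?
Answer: $- \frac{2554729}{1529220} \approx -1.6706$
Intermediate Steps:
$N = -9$ ($N = -9 + 0 \cdot 4 = -9 + 0 = -9$)
$F = - \frac{1}{2317} \approx -0.00043159$
$r{\left(D \right)} = \frac{68 + D}{-9 + D}$ ($r{\left(D \right)} = \frac{D + 68}{D - 9} = \frac{68 + D}{-9 + D}$)
$\frac{147}{f{\left(-88 \right)}} + \frac{F}{r{\left(52 \right)}} = \frac{147}{-88} - \frac{1}{2317 \frac{68 + 52}{-9 + 52}} = 147 \left(- \frac{1}{88}\right) - \frac{1}{2317 \cdot \frac{1}{43} \cdot 120} = - \frac{147}{88} - \frac{1}{2317 \cdot \frac{1}{43} \cdot 120} = - \frac{147}{88} - \frac{1}{2317 \cdot \frac{120}{43}} = - \frac{147}{88} - \frac{43}{278040} = - \frac{2554729}{1529220}$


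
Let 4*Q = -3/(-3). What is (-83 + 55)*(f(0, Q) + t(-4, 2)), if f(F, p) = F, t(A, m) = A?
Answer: 112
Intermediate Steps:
Q = ¼ (Q = (-3/(-3))/4 = (-3*(-⅓))/4 = (¼)*1 = ¼ ≈ 0.25000)
(-83 + 55)*(f(0, Q) + t(-4, 2)) = (-83 + 55)*(0 - 4) = -28*(-4) = 112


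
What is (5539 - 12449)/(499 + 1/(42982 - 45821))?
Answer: -1961749/141666 ≈ -13.848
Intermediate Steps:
(5539 - 12449)/(499 + 1/(42982 - 45821)) = -6910/(499 + 1/(-2839)) = -6910/(499 - 1/2839) = -6910/1416660/2839 = -6910*2839/1416660 = -1961749/141666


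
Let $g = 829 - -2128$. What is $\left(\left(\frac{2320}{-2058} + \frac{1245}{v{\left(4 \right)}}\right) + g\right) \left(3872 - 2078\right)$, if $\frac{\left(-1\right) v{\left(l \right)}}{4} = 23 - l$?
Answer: $\frac{68734108937}{13034} \approx 5.2734 \cdot 10^{6}$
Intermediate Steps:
$v{\left(l \right)} = -92 + 4 l$ ($v{\left(l \right)} = - 4 \left(23 - l\right) = -92 + 4 l$)
$g = 2957$ ($g = 829 + 2128 = 2957$)
$\left(\left(\frac{2320}{-2058} + \frac{1245}{v{\left(4 \right)}}\right) + g\right) \left(3872 - 2078\right) = \left(\left(\frac{2320}{-2058} + \frac{1245}{-92 + 4 \cdot 4}\right) + 2957\right) \left(3872 - 2078\right) = \left(\left(2320 \left(- \frac{1}{2058}\right) + \frac{1245}{-92 + 16}\right) + 2957\right) 1794 = \left(\left(- \frac{1160}{1029} + \frac{1245}{-76}\right) + 2957\right) 1794 = \left(\left(- \frac{1160}{1029} + 1245 \left(- \frac{1}{76}\right)\right) + 2957\right) 1794 = \left(\left(- \frac{1160}{1029} - \frac{1245}{76}\right) + 2957\right) 1794 = \left(- \frac{1369265}{78204} + 2957\right) 1794 = \frac{229879963}{78204} \cdot 1794 = \frac{68734108937}{13034}$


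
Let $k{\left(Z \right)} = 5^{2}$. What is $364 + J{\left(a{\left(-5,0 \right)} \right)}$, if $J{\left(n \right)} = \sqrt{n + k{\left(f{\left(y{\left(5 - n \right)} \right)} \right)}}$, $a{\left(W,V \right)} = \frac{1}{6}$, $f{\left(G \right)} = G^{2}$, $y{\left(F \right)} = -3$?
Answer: $364 + \frac{\sqrt{906}}{6} \approx 369.02$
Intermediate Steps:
$k{\left(Z \right)} = 25$
$a{\left(W,V \right)} = \frac{1}{6}$
$J{\left(n \right)} = \sqrt{25 + n}$ ($J{\left(n \right)} = \sqrt{n + 25} = \sqrt{25 + n}$)
$364 + J{\left(a{\left(-5,0 \right)} \right)} = 364 + \sqrt{25 + \frac{1}{6}} = 364 + \sqrt{\frac{151}{6}} = 364 + \frac{\sqrt{906}}{6}$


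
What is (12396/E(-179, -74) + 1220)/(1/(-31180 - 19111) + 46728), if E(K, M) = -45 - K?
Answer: 4422489958/157449855749 ≈ 0.028088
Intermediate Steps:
(12396/E(-179, -74) + 1220)/(1/(-31180 - 19111) + 46728) = (12396/(-45 - 1*(-179)) + 1220)/(1/(-31180 - 19111) + 46728) = (12396/(-45 + 179) + 1220)/(1/(-50291) + 46728) = (12396/134 + 1220)/(-1/50291 + 46728) = (12396*(1/134) + 1220)/(2349997847/50291) = (6198/67 + 1220)*(50291/2349997847) = (87938/67)*(50291/2349997847) = 4422489958/157449855749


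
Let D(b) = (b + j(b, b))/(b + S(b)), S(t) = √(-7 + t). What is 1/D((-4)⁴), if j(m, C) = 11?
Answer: 256/267 + √249/267 ≈ 1.0179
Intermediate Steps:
D(b) = (11 + b)/(b + √(-7 + b)) (D(b) = (b + 11)/(b + √(-7 + b)) = (11 + b)/(b + √(-7 + b)))
1/D((-4)⁴) = 1/((11 + (-4)⁴)/((-4)⁴ + √(-7 + (-4)⁴))) = 1/((11 + 256)/(256 + √(-7 + 256))) = 1/(267/(256 + √249)) = 256/267 + √249/267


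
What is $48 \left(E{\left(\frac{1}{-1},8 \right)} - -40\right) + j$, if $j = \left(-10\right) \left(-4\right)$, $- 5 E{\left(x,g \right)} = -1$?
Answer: $\frac{9848}{5} \approx 1969.6$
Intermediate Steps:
$E{\left(x,g \right)} = \frac{1}{5}$ ($E{\left(x,g \right)} = \left(- \frac{1}{5}\right) \left(-1\right) = \frac{1}{5}$)
$j = 40$
$48 \left(E{\left(\frac{1}{-1},8 \right)} - -40\right) + j = 48 \left(\frac{1}{5} - -40\right) + 40 = 48 \left(\frac{1}{5} + 40\right) + 40 = 48 \cdot \frac{201}{5} + 40 = \frac{9648}{5} + 40 = \frac{9848}{5}$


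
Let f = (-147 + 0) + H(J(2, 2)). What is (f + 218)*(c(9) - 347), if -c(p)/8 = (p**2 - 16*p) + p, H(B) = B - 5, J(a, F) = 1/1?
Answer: 5695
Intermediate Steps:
J(a, F) = 1
H(B) = -5 + B
c(p) = -8*p**2 + 120*p (c(p) = -8*((p**2 - 16*p) + p) = -8*(p**2 - 15*p) = -8*p**2 + 120*p)
f = -151 (f = (-147 + 0) + (-5 + 1) = -147 - 4 = -151)
(f + 218)*(c(9) - 347) = (-151 + 218)*(8*9*(15 - 1*9) - 347) = 67*(8*9*(15 - 9) - 347) = 67*(8*9*6 - 347) = 67*(432 - 347) = 67*85 = 5695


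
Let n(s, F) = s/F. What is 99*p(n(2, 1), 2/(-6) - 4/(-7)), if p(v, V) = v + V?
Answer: 1551/7 ≈ 221.57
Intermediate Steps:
p(v, V) = V + v
99*p(n(2, 1), 2/(-6) - 4/(-7)) = 99*((2/(-6) - 4/(-7)) + 2/1) = 99*((2*(-⅙) - 4*(-⅐)) + 2*1) = 99*((-⅓ + 4/7) + 2) = 99*(5/21 + 2) = 99*(47/21) = 1551/7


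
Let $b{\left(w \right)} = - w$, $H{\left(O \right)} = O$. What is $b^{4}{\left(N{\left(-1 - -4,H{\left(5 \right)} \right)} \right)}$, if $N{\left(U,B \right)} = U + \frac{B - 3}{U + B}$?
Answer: $\frac{28561}{256} \approx 111.57$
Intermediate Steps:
$N{\left(U,B \right)} = U + \frac{-3 + B}{B + U}$
$b^{4}{\left(N{\left(-1 - -4,H{\left(5 \right)} \right)} \right)} = \left(- \frac{-3 + 5 + \left(-1 - -4\right)^{2} + 5 \left(-1 - -4\right)}{5 - -3}\right)^{4} = \left(- \frac{-3 + 5 + \left(-1 + 4\right)^{2} + 5 \left(-1 + 4\right)}{5 + \left(-1 + 4\right)}\right)^{4} = \left(- \frac{-3 + 5 + 3^{2} + 5 \cdot 3}{5 + 3}\right)^{4} = \left(- \frac{-3 + 5 + 9 + 15}{8}\right)^{4} = \left(- \frac{26}{8}\right)^{4} = \left(\left(-1\right) \frac{13}{4}\right)^{4} = \left(- \frac{13}{4}\right)^{4} = \frac{28561}{256}$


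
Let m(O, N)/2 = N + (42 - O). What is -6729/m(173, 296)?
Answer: -2243/110 ≈ -20.391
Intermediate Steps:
m(O, N) = 84 - 2*O + 2*N (m(O, N) = 2*(N + (42 - O)) = 2*(42 + N - O) = 84 - 2*O + 2*N)
-6729/m(173, 296) = -6729/(84 - 2*173 + 2*296) = -6729/(84 - 346 + 592) = -6729/330 = -6729*1/330 = -2243/110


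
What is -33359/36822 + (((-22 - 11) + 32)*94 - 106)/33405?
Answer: -1466303/1607894 ≈ -0.91194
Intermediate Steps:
-33359/36822 + (((-22 - 11) + 32)*94 - 106)/33405 = -33359*1/36822 + ((-33 + 32)*94 - 106)*(1/33405) = -33359/36822 + (-1*94 - 106)*(1/33405) = -33359/36822 + (-94 - 106)*(1/33405) = -33359/36822 - 200*1/33405 = -33359/36822 - 40/6681 = -1466303/1607894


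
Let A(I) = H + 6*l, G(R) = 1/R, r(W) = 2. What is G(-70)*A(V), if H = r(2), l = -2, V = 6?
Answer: ⅐ ≈ 0.14286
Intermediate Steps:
H = 2
A(I) = -10 (A(I) = 2 + 6*(-2) = 2 - 12 = -10)
G(-70)*A(V) = -10/(-70) = -1/70*(-10) = ⅐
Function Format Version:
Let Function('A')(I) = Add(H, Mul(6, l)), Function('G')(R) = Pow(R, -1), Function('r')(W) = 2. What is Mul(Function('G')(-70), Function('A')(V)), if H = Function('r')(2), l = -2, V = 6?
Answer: Rational(1, 7) ≈ 0.14286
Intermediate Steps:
H = 2
Function('A')(I) = -10 (Function('A')(I) = Add(2, Mul(6, -2)) = Add(2, -12) = -10)
Mul(Function('G')(-70), Function('A')(V)) = Mul(Pow(-70, -1), -10) = Mul(Rational(-1, 70), -10) = Rational(1, 7)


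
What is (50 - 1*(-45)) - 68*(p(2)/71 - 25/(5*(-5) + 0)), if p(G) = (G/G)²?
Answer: 1849/71 ≈ 26.042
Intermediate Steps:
p(G) = 1 (p(G) = 1² = 1)
(50 - 1*(-45)) - 68*(p(2)/71 - 25/(5*(-5) + 0)) = (50 - 1*(-45)) - 68*(1/71 - 25/(5*(-5) + 0)) = (50 + 45) - 68*(1*(1/71) - 25/(-25 + 0)) = 95 - 68*(1/71 - 25/(-25)) = 95 - 68*(1/71 - 25*(-1/25)) = 95 - 68*(1/71 + 1) = 95 - 68*72/71 = 95 - 4896/71 = 1849/71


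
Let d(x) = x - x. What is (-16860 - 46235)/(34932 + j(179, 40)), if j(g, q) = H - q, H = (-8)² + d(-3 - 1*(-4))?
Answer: -63095/34956 ≈ -1.8050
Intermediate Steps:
d(x) = 0
H = 64 (H = (-8)² + 0 = 64 + 0 = 64)
j(g, q) = 64 - q
(-16860 - 46235)/(34932 + j(179, 40)) = (-16860 - 46235)/(34932 + (64 - 1*40)) = -63095/(34932 + (64 - 40)) = -63095/(34932 + 24) = -63095/34956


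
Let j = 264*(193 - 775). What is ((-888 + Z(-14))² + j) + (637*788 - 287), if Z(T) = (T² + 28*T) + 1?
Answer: 1520910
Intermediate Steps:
j = -153648 (j = 264*(-582) = -153648)
Z(T) = 1 + T² + 28*T
((-888 + Z(-14))² + j) + (637*788 - 287) = ((-888 + (1 + (-14)² + 28*(-14)))² - 153648) + (637*788 - 287) = ((-888 + (1 + 196 - 392))² - 153648) + (501956 - 287) = ((-888 - 195)² - 153648) + 501669 = ((-1083)² - 153648) + 501669 = (1172889 - 153648) + 501669 = 1019241 + 501669 = 1520910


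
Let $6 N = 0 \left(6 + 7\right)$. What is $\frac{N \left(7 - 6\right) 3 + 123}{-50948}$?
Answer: $- \frac{123}{50948} \approx -0.0024142$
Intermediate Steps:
$N = 0$ ($N = \frac{0 \left(6 + 7\right)}{6} = \frac{0 \cdot 13}{6} = \frac{1}{6} \cdot 0 = 0$)
$\frac{N \left(7 - 6\right) 3 + 123}{-50948} = \frac{0 \left(7 - 6\right) 3 + 123}{-50948} = \left(0 \cdot 1 \cdot 3 + 123\right) \left(- \frac{1}{50948}\right) = \left(0 \cdot 3 + 123\right) \left(- \frac{1}{50948}\right) = \left(0 + 123\right) \left(- \frac{1}{50948}\right) = 123 \left(- \frac{1}{50948}\right) = - \frac{123}{50948}$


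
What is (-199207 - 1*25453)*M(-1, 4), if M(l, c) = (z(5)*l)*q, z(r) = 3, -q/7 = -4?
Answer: 18871440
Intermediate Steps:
q = 28 (q = -7*(-4) = 28)
M(l, c) = 84*l (M(l, c) = (3*l)*28 = 84*l)
(-199207 - 1*25453)*M(-1, 4) = (-199207 - 1*25453)*(84*(-1)) = (-199207 - 25453)*(-84) = -224660*(-84) = 18871440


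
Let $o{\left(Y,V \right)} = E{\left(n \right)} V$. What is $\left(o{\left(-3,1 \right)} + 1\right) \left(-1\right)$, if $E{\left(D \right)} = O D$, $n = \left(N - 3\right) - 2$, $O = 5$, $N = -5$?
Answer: $49$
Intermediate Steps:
$n = -10$ ($n = \left(-5 - 3\right) - 2 = -8 - 2 = -10$)
$E{\left(D \right)} = 5 D$
$o{\left(Y,V \right)} = - 50 V$ ($o{\left(Y,V \right)} = 5 \left(-10\right) V = - 50 V$)
$\left(o{\left(-3,1 \right)} + 1\right) \left(-1\right) = \left(\left(-50\right) 1 + 1\right) \left(-1\right) = \left(-50 + 1\right) \left(-1\right) = \left(-49\right) \left(-1\right) = 49$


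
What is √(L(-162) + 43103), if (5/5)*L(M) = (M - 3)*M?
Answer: √69833 ≈ 264.26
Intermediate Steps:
L(M) = M*(-3 + M) (L(M) = (M - 3)*M = (-3 + M)*M = M*(-3 + M))
√(L(-162) + 43103) = √(-162*(-3 - 162) + 43103) = √(-162*(-165) + 43103) = √(26730 + 43103) = √69833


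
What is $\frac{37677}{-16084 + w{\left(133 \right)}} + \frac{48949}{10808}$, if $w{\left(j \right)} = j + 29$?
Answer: $\frac{9793499}{4528552} \approx 2.1626$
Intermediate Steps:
$w{\left(j \right)} = 29 + j$
$\frac{37677}{-16084 + w{\left(133 \right)}} + \frac{48949}{10808} = \frac{37677}{-16084 + \left(29 + 133\right)} + \frac{48949}{10808} = \frac{37677}{-16084 + 162} + 48949 \cdot \frac{1}{10808} = \frac{37677}{-15922} + \frac{48949}{10808} = 37677 \left(- \frac{1}{15922}\right) + \frac{48949}{10808} = - \frac{1983}{838} + \frac{48949}{10808} = \frac{9793499}{4528552}$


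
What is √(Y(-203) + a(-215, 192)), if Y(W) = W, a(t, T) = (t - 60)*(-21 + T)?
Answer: 2*I*√11807 ≈ 217.32*I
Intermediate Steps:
a(t, T) = (-60 + t)*(-21 + T)
√(Y(-203) + a(-215, 192)) = √(-203 + (1260 - 60*192 - 21*(-215) + 192*(-215))) = √(-203 + (1260 - 11520 + 4515 - 41280)) = √(-203 - 47025) = √(-47228) = 2*I*√11807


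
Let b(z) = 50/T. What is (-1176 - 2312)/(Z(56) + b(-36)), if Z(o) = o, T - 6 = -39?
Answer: -57552/899 ≈ -64.018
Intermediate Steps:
T = -33 (T = 6 - 39 = -33)
b(z) = -50/33 (b(z) = 50/(-33) = 50*(-1/33) = -50/33)
(-1176 - 2312)/(Z(56) + b(-36)) = (-1176 - 2312)/(56 - 50/33) = -3488/1798/33 = -3488*33/1798 = -57552/899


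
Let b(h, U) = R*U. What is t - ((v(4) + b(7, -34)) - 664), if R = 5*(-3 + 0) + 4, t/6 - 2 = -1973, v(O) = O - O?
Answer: -11536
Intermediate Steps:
v(O) = 0
t = -11826 (t = 12 + 6*(-1973) = 12 - 11838 = -11826)
R = -11 (R = 5*(-3) + 4 = -15 + 4 = -11)
b(h, U) = -11*U
t - ((v(4) + b(7, -34)) - 664) = -11826 - ((0 - 11*(-34)) - 664) = -11826 - ((0 + 374) - 664) = -11826 - (374 - 664) = -11826 - 1*(-290) = -11826 + 290 = -11536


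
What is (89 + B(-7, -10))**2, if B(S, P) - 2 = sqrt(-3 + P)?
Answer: (91 + I*sqrt(13))**2 ≈ 8268.0 + 656.21*I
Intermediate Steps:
B(S, P) = 2 + sqrt(-3 + P)
(89 + B(-7, -10))**2 = (89 + (2 + sqrt(-3 - 10)))**2 = (89 + (2 + sqrt(-13)))**2 = (89 + (2 + I*sqrt(13)))**2 = (91 + I*sqrt(13))**2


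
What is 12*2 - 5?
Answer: 19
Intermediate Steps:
12*2 - 5 = 24 - 5 = 19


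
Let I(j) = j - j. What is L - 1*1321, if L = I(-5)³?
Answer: -1321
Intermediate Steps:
I(j) = 0
L = 0 (L = 0³ = 0)
L - 1*1321 = 0 - 1*1321 = 0 - 1321 = -1321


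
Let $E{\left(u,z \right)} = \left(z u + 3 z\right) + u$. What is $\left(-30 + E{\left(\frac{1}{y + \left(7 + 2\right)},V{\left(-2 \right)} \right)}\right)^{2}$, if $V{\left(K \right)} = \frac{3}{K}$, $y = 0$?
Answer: $\frac{96721}{81} \approx 1194.1$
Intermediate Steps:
$E{\left(u,z \right)} = u + 3 z + u z$ ($E{\left(u,z \right)} = \left(u z + 3 z\right) + u = \left(3 z + u z\right) + u = u + 3 z + u z$)
$\left(-30 + E{\left(\frac{1}{y + \left(7 + 2\right)},V{\left(-2 \right)} \right)}\right)^{2} = \left(-30 + \left(\frac{1}{0 + \left(7 + 2\right)} + 3 \frac{3}{-2} + \frac{3 \frac{1}{-2}}{0 + \left(7 + 2\right)}\right)\right)^{2} = \left(-30 + \left(\frac{1}{0 + 9} + 3 \cdot 3 \left(- \frac{1}{2}\right) + \frac{3 \left(- \frac{1}{2}\right)}{0 + 9}\right)\right)^{2} = \left(-30 + \left(\frac{1}{9} + 3 \left(- \frac{3}{2}\right) + \frac{1}{9} \left(- \frac{3}{2}\right)\right)\right)^{2} = \left(-30 + \left(\frac{1}{9} - \frac{9}{2} + \frac{1}{9} \left(- \frac{3}{2}\right)\right)\right)^{2} = \left(-30 - \frac{41}{9}\right)^{2} = \left(- \frac{311}{9}\right)^{2} = \frac{96721}{81}$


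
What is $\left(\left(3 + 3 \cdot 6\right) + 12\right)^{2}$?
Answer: $1089$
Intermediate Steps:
$\left(\left(3 + 3 \cdot 6\right) + 12\right)^{2} = \left(\left(3 + 18\right) + 12\right)^{2} = \left(21 + 12\right)^{2} = 33^{2} = 1089$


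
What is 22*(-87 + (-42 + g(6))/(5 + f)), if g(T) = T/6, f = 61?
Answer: -5783/3 ≈ -1927.7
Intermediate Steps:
g(T) = T/6 (g(T) = T*(1/6) = T/6)
22*(-87 + (-42 + g(6))/(5 + f)) = 22*(-87 + (-42 + (1/6)*6)/(5 + 61)) = 22*(-87 + (-42 + 1)/66) = 22*(-87 - 41*1/66) = 22*(-87 - 41/66) = 22*(-5783/66) = -5783/3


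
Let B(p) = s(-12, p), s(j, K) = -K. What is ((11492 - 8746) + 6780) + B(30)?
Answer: 9496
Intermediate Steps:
B(p) = -p
((11492 - 8746) + 6780) + B(30) = ((11492 - 8746) + 6780) - 1*30 = (2746 + 6780) - 30 = 9526 - 30 = 9496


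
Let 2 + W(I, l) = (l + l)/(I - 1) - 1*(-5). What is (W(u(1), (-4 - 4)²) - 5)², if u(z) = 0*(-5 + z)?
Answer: 16900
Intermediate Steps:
u(z) = 0
W(I, l) = 3 + 2*l/(-1 + I) (W(I, l) = -2 + ((l + l)/(I - 1) - 1*(-5)) = -2 + ((2*l)/(-1 + I) + 5) = -2 + (2*l/(-1 + I) + 5) = -2 + (5 + 2*l/(-1 + I)) = 3 + 2*l/(-1 + I))
(W(u(1), (-4 - 4)²) - 5)² = ((-3 + 2*(-4 - 4)² + 3*0)/(-1 + 0) - 5)² = ((-3 + 2*(-8)² + 0)/(-1) - 5)² = (-(-3 + 2*64 + 0) - 5)² = (-(-3 + 128 + 0) - 5)² = (-1*125 - 5)² = (-125 - 5)² = (-130)² = 16900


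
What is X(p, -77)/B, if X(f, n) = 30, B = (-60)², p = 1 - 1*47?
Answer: 1/120 ≈ 0.0083333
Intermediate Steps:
p = -46 (p = 1 - 47 = -46)
B = 3600
X(p, -77)/B = 30/3600 = 30*(1/3600) = 1/120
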